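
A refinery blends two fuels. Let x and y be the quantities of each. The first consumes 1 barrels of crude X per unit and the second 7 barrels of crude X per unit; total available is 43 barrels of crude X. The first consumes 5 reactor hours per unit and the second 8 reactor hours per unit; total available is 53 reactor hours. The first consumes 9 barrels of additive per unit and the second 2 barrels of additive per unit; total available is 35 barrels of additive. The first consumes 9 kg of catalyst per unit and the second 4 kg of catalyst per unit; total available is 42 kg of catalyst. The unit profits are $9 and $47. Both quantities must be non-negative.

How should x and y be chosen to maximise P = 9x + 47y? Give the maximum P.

x = 1, y = 6, maximum P = 291

The optimum lies where x + 7y = 43 and 5x + 8y = 53.
Solving simultaneously gives x = 1, y = 6.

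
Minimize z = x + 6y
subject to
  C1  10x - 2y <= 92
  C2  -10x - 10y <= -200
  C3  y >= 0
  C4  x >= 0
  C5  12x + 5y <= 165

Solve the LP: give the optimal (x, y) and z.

x = 65/7, y = 75/7, minimum z = 515/7

Feasible corners and z = x + 6y:
  (0, 20) → z = 120
  (65/7, 75/7) → z = 515/7
  (0, 33) → z = 198

The optimum lies where -10x - 10y = -200 and 12x + 5y = 165.
Solving simultaneously gives x = 65/7, y = 75/7.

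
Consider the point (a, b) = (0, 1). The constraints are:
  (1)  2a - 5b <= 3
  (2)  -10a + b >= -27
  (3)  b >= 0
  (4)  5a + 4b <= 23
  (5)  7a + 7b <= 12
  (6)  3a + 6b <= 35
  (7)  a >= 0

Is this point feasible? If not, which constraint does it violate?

feasible

(1): -5 ≤ 3 ✓
(2): 1 ≥ -27 ✓
(3): 1 ≥ 0 ✓
(4): 4 ≤ 23 ✓
(5): 7 ≤ 12 ✓
(6): 6 ≤ 35 ✓
(7): 0 ≥ 0 ✓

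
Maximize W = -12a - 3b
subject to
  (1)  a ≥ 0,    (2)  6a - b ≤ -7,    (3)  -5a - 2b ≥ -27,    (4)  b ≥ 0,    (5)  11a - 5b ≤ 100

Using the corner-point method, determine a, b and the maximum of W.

a = 0, b = 7, maximum W = -21

Feasible corners and W = -12a - 3b:
  (0, 7) → W = -21
  (0, 27/2) → W = -81/2
  (13/17, 197/17) → W = -747/17

The binding constraints are a = 0 and 6a - b = -7.
Solving simultaneously gives a = 0, b = 7.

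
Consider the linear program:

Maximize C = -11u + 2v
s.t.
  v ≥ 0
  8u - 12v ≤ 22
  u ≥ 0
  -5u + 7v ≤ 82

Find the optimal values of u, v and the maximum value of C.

u = 0, v = 82/7, maximum C = 164/7

Feasible corners and C = -11u + 2v:
  (11/4, 0) → C = -121/4
  (0, 0) → C = 0
  (0, 82/7) → C = 164/7
The feasible region is unbounded (it extends along (7, 5), (3, 2)), but C strictly decreases along every unbounded feasible direction, so there is no improving ray and the maximum is attained at a vertex.

The binding constraints are u = 0 and -5u + 7v = 82.
Solving simultaneously gives u = 0, v = 82/7.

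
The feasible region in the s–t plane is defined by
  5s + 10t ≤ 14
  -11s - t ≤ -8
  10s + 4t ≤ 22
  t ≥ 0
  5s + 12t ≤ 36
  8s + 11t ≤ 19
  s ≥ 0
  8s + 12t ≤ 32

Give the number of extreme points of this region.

The feasible vertices (each the meet of two boundaries and inside every other half-plane) are:
  (22/35, 38/35)
  (36/25, 17/25)
  (8/11, 0)
  (11/5, 0)
  (83/39, 7/39)

5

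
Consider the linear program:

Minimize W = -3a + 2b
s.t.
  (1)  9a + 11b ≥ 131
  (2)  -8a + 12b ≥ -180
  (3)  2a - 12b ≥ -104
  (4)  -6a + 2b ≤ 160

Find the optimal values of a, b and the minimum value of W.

a = 142/3, b = 149/9, minimum W = -980/9

Feasible corners and W = -3a + 2b:
  (888/49, -143/49) → W = -2950/49
  (214/65, 599/65) → W = 556/65
  (142/3, 149/9) → W = -980/9

The binding constraints are -8a + 12b = -180 and 2a - 12b = -104.
Solving simultaneously gives a = 142/3, b = 149/9.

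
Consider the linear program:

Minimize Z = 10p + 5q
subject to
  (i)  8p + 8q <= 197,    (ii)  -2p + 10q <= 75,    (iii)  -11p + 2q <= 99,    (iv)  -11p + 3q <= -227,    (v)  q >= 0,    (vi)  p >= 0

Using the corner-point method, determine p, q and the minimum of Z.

p = 227/11, q = 0, minimum Z = 2270/11

The optimum lies where -11p + 3q = -227 and q = 0.
Solving simultaneously gives p = 227/11, q = 0.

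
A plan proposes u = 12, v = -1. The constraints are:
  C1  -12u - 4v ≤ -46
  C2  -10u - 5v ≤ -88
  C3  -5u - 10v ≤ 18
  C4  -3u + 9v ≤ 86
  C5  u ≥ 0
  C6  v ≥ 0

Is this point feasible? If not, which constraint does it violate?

Constraint C6: v = -1, which is not ≥ 0. All other constraints are satisfied.

not feasible — violates C6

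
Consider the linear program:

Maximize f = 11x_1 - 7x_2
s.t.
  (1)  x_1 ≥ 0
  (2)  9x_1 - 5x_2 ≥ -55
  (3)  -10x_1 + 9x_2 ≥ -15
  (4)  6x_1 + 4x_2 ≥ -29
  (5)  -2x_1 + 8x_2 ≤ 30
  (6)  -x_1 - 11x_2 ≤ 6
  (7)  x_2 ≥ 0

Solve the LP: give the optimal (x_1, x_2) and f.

At the optimal vertex, -10x_1 + 9x_2 = -15 and -2x_1 + 8x_2 = 30.
Solving simultaneously gives x_1 = 195/31, x_2 = 165/31.

x_1 = 195/31, x_2 = 165/31, maximum f = 990/31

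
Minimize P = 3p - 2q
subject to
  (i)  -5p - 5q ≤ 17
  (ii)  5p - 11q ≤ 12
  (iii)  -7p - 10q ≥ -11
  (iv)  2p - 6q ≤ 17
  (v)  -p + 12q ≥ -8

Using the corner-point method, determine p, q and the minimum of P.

p = -15, q = 58/5, minimum P = -341/5

Extreme points and P = 3p - 2q:
  (-15, 58/5) → P = -341/5
  (-164/65, -57/65) → P = -378/65
  (241/127, -29/127) → P = 781/127
  (8/7, -4/7) → P = 32/7

The binding constraints are -5p - 5q = 17 and -7p - 10q = -11.
Solving simultaneously gives p = -15, q = 58/5.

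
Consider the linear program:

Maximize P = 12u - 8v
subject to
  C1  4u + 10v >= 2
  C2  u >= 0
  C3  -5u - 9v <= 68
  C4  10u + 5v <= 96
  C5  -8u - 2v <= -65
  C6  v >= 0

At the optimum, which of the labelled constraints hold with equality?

Feasible corners and P = 12u - 8v:
  (133/20, 59/10) → P = 163/5
  (48/5, 0) → P = 576/5
  (65/8, 0) → P = 195/2

The maximum is at (48/5, 0). Substituting into each constraint, equality holds for C4 and C6; the remaining constraints have slack.

C4 and C6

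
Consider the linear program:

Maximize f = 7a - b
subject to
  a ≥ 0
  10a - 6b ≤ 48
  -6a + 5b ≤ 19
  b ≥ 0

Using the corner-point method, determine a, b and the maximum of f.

a = 177/7, b = 239/7, maximum f = 1000/7

The binding constraints are 10a - 6b = 48 and -6a + 5b = 19.
Solving simultaneously gives a = 177/7, b = 239/7.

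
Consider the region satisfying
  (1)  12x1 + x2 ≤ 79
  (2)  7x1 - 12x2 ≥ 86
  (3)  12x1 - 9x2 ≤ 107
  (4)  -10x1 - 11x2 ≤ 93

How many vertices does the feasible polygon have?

3

Intersecting each pair of boundary lines and keeping only the points that satisfy every inequality leaves:
  (170/27, -283/81)
  (-170/197, -1511/197)
  (170/111, -1093/111)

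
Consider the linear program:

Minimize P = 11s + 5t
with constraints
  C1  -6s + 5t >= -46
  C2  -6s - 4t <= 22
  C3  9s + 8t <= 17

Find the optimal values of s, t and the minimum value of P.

The binding constraints are -6s - 4t = 22 and 9s + 8t = 17.
Solving simultaneously gives s = -61/3, t = 25.

s = -61/3, t = 25, minimum P = -296/3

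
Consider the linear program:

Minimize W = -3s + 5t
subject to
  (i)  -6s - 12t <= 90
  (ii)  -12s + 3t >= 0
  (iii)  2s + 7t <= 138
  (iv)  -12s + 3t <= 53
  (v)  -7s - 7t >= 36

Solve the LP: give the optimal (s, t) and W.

Extreme points and W = -3s + 5t:
  (-5/3, -20/3) → W = -85/3
  (-151/27, -127/27) → W = -182/27
  (-36/35, -144/35) → W = -612/35
  (-479/105, -61/105) → W = 1132/105

s = -5/3, t = -20/3, minimum W = -85/3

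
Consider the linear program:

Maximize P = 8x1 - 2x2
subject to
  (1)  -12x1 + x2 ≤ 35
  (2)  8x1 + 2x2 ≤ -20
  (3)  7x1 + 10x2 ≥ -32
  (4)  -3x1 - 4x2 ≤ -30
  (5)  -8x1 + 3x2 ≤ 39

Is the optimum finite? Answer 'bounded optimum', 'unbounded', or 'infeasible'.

infeasible

The boundaries -12x1 + x2 = 35 and 8x1 + 2x2 = -20 meet at (-45/16, 5/4), but that point violates -3x1 - 4x2 ≤ -30. Every candidate vertex is excluded by some other constraint, so the feasible region is empty.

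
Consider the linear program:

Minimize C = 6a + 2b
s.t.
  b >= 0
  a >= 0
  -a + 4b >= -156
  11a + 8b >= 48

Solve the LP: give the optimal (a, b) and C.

Corner points and C = 6a + 2b:
  (156, 0) → C = 936
  (48/11, 0) → C = 288/11
  (0, 6) → C = 12
The feasible region is unbounded (it extends along (0, 1), (4, 1)), but C strictly increases along every unbounded feasible direction, so there is no improving ray and the minimum is attained at a vertex.

a = 0, b = 6, minimum C = 12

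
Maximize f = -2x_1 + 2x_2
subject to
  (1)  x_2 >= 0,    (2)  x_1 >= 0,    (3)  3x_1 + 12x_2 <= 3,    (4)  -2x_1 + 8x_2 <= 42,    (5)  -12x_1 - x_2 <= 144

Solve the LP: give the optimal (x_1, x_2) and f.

Extreme points and f = -2x_1 + 2x_2:
  (0, 0) → f = 0
  (1, 0) → f = -2
  (0, 1/4) → f = 1/2

At the optimal vertex, x_1 = 0 and 3x_1 + 12x_2 = 3.
Solving simultaneously gives x_1 = 0, x_2 = 1/4.

x_1 = 0, x_2 = 1/4, maximum f = 1/2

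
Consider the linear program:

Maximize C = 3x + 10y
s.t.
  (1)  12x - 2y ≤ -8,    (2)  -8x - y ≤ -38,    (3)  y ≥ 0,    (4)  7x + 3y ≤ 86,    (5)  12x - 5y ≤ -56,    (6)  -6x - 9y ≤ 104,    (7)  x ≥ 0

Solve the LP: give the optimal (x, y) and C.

x = 28/17, y = 422/17, maximum C = 4304/17

Vertices and C = 3x + 10y:
  (17/7, 130/7) → C = 193
  (74/25, 544/25) → C = 5662/25
  (28/17, 422/17) → C = 4304/17

The optimum lies where -8x - y = -38 and 7x + 3y = 86.
Solving simultaneously gives x = 28/17, y = 422/17.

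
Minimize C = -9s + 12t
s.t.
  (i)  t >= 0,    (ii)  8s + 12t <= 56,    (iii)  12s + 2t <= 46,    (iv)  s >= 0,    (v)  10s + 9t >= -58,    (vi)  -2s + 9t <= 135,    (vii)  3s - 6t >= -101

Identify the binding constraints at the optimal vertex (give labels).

(i) and (iii)

Vertices and C = -9s + 12t:
  (23/6, 0) → C = -69/2
  (0, 0) → C = 0
  (55/16, 19/8) → C = -39/16
  (0, 14/3) → C = 56

The minimum is at (23/6, 0). Substituting into each constraint, equality holds for (i) and (iii); the remaining constraints have slack.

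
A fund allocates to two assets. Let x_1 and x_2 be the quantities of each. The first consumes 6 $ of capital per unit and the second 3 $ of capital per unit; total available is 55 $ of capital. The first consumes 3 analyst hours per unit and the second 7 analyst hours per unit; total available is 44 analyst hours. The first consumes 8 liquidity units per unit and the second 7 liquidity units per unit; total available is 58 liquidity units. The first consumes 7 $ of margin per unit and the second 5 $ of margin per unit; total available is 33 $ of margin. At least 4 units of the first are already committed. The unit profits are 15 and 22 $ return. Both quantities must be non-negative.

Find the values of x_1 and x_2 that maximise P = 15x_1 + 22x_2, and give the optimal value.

At the optimal vertex, 7x_1 + 5x_2 = 33 and x_1 = 4.
Solving simultaneously gives x_1 = 4, x_2 = 1.

x_1 = 4, x_2 = 1, maximum P = 82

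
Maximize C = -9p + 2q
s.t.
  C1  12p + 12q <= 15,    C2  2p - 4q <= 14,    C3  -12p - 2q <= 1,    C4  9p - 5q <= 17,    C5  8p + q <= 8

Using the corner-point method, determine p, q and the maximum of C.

Corner points and C = -9p + 2q:
  (-7/20, 8/5) → C = 127/20
  (27/28, 2/7) → C = -227/28
  (29/78, -71/26) → C = -229/26
  (57/49, -64/49) → C = -641/49

At the optimal vertex, 12p + 12q = 15 and -12p - 2q = 1.
Solving simultaneously gives p = -7/20, q = 8/5.

p = -7/20, q = 8/5, maximum C = 127/20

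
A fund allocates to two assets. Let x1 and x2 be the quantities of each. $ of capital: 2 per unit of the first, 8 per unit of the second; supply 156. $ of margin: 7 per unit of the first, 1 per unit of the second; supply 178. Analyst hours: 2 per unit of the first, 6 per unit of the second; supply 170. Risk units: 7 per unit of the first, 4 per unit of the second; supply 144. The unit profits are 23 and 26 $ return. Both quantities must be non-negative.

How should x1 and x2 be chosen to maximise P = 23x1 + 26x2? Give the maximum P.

Vertices and P = 23x1 + 26x2:
  (0, 0) → P = 0
  (0, 39/2) → P = 507
  (144/7, 0) → P = 3312/7
  (11, 67/4) → P = 1377/2

x1 = 11, x2 = 67/4, maximum P = 1377/2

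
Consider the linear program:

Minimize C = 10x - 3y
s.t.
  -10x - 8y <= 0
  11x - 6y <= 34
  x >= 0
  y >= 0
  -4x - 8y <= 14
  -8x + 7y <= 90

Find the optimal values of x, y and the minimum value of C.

Feasible corners and C = 10x - 3y:
  (0, 0) → C = 0
  (34/11, 0) → C = 340/11
  (778/29, 1262/29) → C = 3994/29
  (0, 90/7) → C = -270/7

The binding constraints are x = 0 and -8x + 7y = 90.
Solving simultaneously gives x = 0, y = 90/7.

x = 0, y = 90/7, minimum C = -270/7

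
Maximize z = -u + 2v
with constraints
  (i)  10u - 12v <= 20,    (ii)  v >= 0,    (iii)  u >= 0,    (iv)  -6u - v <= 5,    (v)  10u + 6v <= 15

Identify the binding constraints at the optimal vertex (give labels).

Feasible corners and z = -u + 2v:
  (0, 0) → z = 0
  (3/2, 0) → z = -3/2
  (0, 5/2) → z = 5

The maximum is at (0, 5/2). Substituting into each constraint, equality holds for (iii) and (v); the remaining constraints have slack.

(iii) and (v)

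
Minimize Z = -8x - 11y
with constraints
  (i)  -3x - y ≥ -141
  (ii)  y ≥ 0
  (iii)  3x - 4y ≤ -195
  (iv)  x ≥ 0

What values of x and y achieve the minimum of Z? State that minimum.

x = 0, y = 141, minimum Z = -1551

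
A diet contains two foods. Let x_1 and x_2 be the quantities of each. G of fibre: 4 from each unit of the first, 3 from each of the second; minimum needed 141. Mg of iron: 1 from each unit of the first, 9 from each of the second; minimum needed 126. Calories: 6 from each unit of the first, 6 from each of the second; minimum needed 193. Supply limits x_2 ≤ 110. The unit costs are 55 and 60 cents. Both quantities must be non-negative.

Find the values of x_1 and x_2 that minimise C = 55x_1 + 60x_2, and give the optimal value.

x_1 = 27, x_2 = 11, minimum C = 2145

Vertices and C = 55x_1 + 60x_2:
  (0, 47) → C = 2820
  (0, 110) → C = 6600
  (126, 0) → C = 6930
  (27, 11) → C = 2145
The feasible region is unbounded (it extends along (1, 0)), but C strictly increases along every unbounded feasible direction, so there is no improving ray and the minimum is attained at a vertex.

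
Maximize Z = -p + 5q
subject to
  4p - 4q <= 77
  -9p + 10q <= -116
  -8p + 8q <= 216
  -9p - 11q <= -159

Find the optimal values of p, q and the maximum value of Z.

Corner points and Z = -p + 5q:
  (153/2, 229/4) → Z = 839/4
  (1483/80, -57/80) → Z = -221/10
  (2866/189, 43/21) → Z = -133/27

p = 153/2, q = 229/4, maximum Z = 839/4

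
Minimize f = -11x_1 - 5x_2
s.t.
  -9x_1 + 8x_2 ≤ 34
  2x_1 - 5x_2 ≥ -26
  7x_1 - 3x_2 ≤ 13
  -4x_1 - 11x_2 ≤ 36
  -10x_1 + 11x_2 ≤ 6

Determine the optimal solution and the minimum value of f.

x_1 = 161/47, x_2 = 172/47, minimum f = -2631/47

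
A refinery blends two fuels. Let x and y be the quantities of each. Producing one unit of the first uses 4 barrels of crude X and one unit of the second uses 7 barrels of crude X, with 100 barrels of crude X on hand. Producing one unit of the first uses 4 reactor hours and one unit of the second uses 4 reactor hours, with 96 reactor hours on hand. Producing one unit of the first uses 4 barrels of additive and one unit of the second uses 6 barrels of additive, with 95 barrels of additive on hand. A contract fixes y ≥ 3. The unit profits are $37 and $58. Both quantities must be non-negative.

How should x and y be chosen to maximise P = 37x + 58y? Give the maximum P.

x = 65/4, y = 5, maximum P = 3565/4

Vertices and P = 37x + 58y:
  (0, 100/7) → P = 5800/7
  (0, 3) → P = 174
  (65/4, 5) → P = 3565/4
  (77/4, 3) → P = 3545/4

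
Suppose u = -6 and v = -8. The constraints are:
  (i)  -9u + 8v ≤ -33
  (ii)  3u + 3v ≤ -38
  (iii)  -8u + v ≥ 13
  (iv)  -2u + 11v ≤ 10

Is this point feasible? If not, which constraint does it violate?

not feasible — violates (i)

Constraint (i): -9u + 8v = -10, which is not ≤ -33. All other constraints are satisfied.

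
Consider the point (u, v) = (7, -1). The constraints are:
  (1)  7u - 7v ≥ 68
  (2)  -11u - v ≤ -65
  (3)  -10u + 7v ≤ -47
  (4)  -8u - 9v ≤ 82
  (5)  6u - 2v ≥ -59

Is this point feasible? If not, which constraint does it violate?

not feasible — violates (1)

Constraint (1): 7u - 7v = 56, which is not ≥ 68. All other constraints are satisfied.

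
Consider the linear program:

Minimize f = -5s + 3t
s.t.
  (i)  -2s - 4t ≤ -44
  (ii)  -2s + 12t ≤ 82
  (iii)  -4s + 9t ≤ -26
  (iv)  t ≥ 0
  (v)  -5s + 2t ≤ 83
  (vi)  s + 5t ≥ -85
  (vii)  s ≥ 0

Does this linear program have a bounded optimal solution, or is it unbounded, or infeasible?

unbounded

From the feasible point (250/17, 62/17), moving in the direction (1, 0) keeps every constraint satisfied while f decreases without bound.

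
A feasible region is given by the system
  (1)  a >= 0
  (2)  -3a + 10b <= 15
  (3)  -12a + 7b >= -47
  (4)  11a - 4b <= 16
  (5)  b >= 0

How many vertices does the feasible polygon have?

Intersecting each pair of boundary lines and keeping only the points that satisfy every inequality leaves:
  (0, 3/2)
  (0, 0)
  (110/49, 213/98)
  (16/11, 0)

4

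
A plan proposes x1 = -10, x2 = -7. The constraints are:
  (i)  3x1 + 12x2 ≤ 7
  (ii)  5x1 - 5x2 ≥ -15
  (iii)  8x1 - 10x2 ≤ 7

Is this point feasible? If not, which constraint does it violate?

feasible

(i): -114 ≤ 7 ✓
(ii): -15 ≥ -15 ✓
(iii): -10 ≤ 7 ✓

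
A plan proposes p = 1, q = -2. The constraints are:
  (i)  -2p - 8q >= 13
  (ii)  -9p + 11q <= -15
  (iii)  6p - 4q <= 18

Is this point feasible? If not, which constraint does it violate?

(i): 14 ≥ 13 ✓
(ii): -31 ≤ -15 ✓
(iii): 14 ≤ 18 ✓

feasible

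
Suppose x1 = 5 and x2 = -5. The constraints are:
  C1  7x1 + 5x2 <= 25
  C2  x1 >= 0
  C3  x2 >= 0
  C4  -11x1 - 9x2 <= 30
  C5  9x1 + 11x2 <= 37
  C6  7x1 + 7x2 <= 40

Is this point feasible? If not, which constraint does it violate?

not feasible — violates C3

Constraint C3: x2 = -5, which is not ≥ 0. All other constraints are satisfied.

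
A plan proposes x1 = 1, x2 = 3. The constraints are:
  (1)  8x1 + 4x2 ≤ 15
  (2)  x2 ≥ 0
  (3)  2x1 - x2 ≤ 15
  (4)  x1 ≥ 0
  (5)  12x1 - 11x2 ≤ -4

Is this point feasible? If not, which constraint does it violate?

not feasible — violates (1)

Constraint (1): 8x1 + 4x2 = 20, which is not ≤ 15. All other constraints are satisfied.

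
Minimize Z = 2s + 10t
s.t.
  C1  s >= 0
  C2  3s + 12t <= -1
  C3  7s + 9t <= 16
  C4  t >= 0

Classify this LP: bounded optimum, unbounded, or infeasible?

The boundaries s = 0 and 3s + 12t = -1 meet at (0, -1/12), but that point violates t ≥ 0. Every candidate vertex is excluded by some other constraint, so the feasible region is empty.

infeasible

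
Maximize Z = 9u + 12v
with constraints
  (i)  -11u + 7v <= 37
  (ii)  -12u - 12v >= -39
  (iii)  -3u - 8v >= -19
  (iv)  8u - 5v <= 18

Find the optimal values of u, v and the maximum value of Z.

u = 7/5, v = 37/20, maximum Z = 174/5

Extreme points and Z = 9u + 12v:
  (-163/109, 320/109) → Z = 2373/109
  (7/5, 37/20) → Z = 174/5
  (137/52, 8/13) → Z = 1617/52
The feasible region is unbounded (it extends along (-7, -11), (-5, -8)), but Z strictly decreases along every unbounded feasible direction, so there is no improving ray and the maximum is attained at a vertex.

At the optimal vertex, -12u - 12v = -39 and -3u - 8v = -19.
Solving simultaneously gives u = 7/5, v = 37/20.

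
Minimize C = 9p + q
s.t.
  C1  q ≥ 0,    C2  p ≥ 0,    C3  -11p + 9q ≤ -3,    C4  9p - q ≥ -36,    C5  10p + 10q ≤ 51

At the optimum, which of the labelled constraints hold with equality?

Vertices and C = 9p + q:
  (3/11, 0) → C = 27/11
  (51/10, 0) → C = 459/10
  (489/200, 531/200) → C = 1233/50

The minimum is at (3/11, 0). Substituting into each constraint, equality holds for C1 and C3; the remaining constraints have slack.

C1 and C3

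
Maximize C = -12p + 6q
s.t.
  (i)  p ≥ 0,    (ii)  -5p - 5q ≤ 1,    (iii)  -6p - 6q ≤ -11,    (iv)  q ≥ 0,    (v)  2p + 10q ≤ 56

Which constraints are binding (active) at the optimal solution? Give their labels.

(i) and (v)

Vertices and C = -12p + 6q:
  (0, 11/6) → C = 11
  (0, 28/5) → C = 168/5
  (11/6, 0) → C = -22
  (28, 0) → C = -336

The maximum is at (0, 28/5). Substituting into each constraint, equality holds for (i) and (v); the remaining constraints have slack.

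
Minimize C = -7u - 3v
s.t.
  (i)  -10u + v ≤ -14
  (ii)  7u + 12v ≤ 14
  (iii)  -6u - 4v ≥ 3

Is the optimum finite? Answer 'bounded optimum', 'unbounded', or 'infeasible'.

From the feasible point (53/46, -57/23), moving in the direction (4, -6) keeps every constraint satisfied while C decreases without bound.

unbounded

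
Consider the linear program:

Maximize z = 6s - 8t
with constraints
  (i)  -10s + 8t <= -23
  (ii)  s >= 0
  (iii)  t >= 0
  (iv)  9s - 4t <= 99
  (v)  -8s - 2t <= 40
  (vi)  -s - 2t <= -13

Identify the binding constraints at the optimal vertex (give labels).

Corner points and z = 6s - 8t:
  (175/8, 783/32) → z = -129/2
  (75/14, 107/28) → z = 11/7
  (125/11, 9/11) → z = 678/11

The maximum is at (125/11, 9/11). Substituting into each constraint, equality holds for (iv) and (vi); the remaining constraints have slack.

(iv) and (vi)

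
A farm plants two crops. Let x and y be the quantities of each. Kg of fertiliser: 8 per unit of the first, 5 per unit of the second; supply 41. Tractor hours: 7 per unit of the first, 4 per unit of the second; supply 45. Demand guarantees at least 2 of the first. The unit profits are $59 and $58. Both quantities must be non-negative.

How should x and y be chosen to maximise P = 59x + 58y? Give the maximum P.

x = 2, y = 5, maximum P = 408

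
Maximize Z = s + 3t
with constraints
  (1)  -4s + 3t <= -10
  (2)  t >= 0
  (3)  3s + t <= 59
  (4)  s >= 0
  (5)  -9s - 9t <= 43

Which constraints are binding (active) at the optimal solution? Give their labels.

Corner points and Z = s + 3t:
  (5/2, 0) → Z = 5/2
  (187/13, 206/13) → Z = 805/13
  (59/3, 0) → Z = 59/3

The maximum is at (187/13, 206/13). Substituting into each constraint, equality holds for (1) and (3); the remaining constraints have slack.

(1) and (3)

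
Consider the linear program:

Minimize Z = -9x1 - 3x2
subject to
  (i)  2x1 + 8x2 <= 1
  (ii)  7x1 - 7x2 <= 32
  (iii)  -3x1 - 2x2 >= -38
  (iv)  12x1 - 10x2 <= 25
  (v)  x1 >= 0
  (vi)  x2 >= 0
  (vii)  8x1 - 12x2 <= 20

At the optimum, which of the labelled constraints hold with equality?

(i) and (vi)

Vertices and Z = -9x1 - 3x2:
  (0, 1/8) → Z = -3/8
  (1/2, 0) → Z = -9/2
  (0, 0) → Z = 0

The minimum is at (1/2, 0). Substituting into each constraint, equality holds for (i) and (vi); the remaining constraints have slack.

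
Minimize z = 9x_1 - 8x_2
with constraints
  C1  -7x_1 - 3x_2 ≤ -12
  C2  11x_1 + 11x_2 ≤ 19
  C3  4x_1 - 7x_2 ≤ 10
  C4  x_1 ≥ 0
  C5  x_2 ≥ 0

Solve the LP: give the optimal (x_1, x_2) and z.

x_1 = 75/44, x_2 = 1/44, minimum z = 667/44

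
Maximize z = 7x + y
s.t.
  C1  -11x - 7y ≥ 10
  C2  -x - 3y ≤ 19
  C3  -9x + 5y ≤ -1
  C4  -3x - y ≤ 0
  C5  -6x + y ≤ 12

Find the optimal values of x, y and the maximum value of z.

Vertices and z = 7x + y:
  (103/26, -199/26) → z = 261/13
  (1, -3) → z = 4
  (19/8, -57/8) → z = 19/2

x = 103/26, y = -199/26, maximum z = 261/13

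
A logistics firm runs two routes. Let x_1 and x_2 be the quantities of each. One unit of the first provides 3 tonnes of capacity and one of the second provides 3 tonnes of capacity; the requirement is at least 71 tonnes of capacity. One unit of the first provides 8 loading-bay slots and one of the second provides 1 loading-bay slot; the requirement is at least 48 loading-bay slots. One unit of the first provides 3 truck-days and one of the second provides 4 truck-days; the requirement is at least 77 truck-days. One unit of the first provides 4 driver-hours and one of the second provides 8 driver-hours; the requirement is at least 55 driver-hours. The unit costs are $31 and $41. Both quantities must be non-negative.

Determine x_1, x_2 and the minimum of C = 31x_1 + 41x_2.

x_1 = 53/3, x_2 = 6, minimum C = 2381/3

The feasible region is unbounded (it extends along (0, 1), (1, 0)), but C strictly increases along every unbounded feasible direction, so there is no improving ray and the minimum is attained at a vertex.

The optimum lies where 3x_1 + 3x_2 = 71 and 3x_1 + 4x_2 = 77.
Solving simultaneously gives x_1 = 53/3, x_2 = 6.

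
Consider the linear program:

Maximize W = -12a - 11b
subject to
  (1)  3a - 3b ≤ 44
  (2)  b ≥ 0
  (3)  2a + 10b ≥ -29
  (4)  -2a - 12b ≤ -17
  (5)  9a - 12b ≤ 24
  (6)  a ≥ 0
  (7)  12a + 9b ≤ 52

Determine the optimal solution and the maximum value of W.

a = 0, b = 17/12, maximum W = -187/12

Vertices and W = -12a - 11b:
  (41/11, 35/44) → W = -2353/44
  (0, 17/12) → W = -187/12
  (56/15, 4/5) → W = -268/5
  (0, 52/9) → W = -572/9

The optimum lies where -2a - 12b = -17 and a = 0.
Solving simultaneously gives a = 0, b = 17/12.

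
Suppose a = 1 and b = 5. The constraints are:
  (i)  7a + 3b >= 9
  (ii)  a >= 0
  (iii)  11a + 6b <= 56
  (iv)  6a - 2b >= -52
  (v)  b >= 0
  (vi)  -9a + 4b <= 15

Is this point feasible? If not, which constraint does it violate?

(i): 22 ≥ 9 ✓
(ii): 1 ≥ 0 ✓
(iii): 41 ≤ 56 ✓
(iv): -4 ≥ -52 ✓
(v): 5 ≥ 0 ✓
(vi): 11 ≤ 15 ✓

feasible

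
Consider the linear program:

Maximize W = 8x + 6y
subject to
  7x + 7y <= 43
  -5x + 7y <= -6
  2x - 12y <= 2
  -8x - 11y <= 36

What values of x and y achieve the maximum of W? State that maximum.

x = 265/49, y = 36/49, maximum W = 2336/49

Corner points and W = 8x + 6y:
  (49/12, 173/84) → W = 1891/42
  (265/49, 36/49) → W = 2336/49
  (29/23, 1/23) → W = 238/23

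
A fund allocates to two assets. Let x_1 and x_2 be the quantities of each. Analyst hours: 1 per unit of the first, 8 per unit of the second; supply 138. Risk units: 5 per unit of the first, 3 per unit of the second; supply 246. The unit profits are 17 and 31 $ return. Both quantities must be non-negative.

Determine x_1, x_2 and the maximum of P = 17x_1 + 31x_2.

x_1 = 42, x_2 = 12, maximum P = 1086

Extreme points and P = 17x_1 + 31x_2:
  (0, 0) → P = 0
  (0, 69/4) → P = 2139/4
  (246/5, 0) → P = 4182/5
  (42, 12) → P = 1086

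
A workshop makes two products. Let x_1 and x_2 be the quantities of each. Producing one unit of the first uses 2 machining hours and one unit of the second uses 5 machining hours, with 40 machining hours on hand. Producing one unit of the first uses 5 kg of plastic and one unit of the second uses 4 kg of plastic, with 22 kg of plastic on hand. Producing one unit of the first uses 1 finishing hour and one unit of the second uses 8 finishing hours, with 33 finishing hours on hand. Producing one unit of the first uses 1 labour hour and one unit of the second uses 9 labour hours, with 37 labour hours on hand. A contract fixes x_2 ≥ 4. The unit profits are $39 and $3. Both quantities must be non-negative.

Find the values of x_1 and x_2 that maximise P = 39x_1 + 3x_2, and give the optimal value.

Corner points and P = 39x_1 + 3x_2:
  (0, 37/9) → P = 37/3
  (0, 4) → P = 12
  (1, 4) → P = 51

x_1 = 1, x_2 = 4, maximum P = 51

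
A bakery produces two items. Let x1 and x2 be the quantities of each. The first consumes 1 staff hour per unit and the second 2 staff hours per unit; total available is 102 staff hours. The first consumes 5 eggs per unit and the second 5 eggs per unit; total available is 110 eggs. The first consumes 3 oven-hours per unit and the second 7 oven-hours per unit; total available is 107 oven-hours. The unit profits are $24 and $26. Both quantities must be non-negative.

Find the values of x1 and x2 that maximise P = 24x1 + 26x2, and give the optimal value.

Vertices and P = 24x1 + 26x2:
  (0, 0) → P = 0
  (0, 107/7) → P = 2782/7
  (22, 0) → P = 528
  (47/4, 41/4) → P = 1097/2

At the optimal vertex, 5x1 + 5x2 = 110 and 3x1 + 7x2 = 107.
Solving simultaneously gives x1 = 47/4, x2 = 41/4.

x1 = 47/4, x2 = 41/4, maximum P = 1097/2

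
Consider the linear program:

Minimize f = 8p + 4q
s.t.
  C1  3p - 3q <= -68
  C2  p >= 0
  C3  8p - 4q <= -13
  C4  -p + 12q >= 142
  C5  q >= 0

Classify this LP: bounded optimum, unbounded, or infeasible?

bounded optimum

Corner points and f = 8p + 4q:
  (0, 68/3) → f = 272/3
  (233/12, 505/12) → f = 971/3
The feasible region has finitely many vertices and no improving ray; the minimum is 272/3 at (0, 68/3).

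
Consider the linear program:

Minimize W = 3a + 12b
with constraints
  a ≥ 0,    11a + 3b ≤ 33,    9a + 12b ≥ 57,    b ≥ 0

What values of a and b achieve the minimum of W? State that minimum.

Feasible corners and W = 3a + 12b:
  (0, 11) → W = 132
  (0, 19/4) → W = 57
  (15/7, 22/7) → W = 309/7

At the optimal vertex, 11a + 3b = 33 and 9a + 12b = 57.
Solving simultaneously gives a = 15/7, b = 22/7.

a = 15/7, b = 22/7, minimum W = 309/7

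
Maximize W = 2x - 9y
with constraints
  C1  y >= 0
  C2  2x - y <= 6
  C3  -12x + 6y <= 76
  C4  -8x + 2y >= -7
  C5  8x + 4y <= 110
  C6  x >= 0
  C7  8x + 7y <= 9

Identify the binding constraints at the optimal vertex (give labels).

Extreme points and W = 2x - 9y:
  (7/8, 0) → W = 7/4
  (0, 0) → W = 0
  (67/72, 2/9) → W = -5/36
  (0, 9/7) → W = -81/7

The maximum is at (7/8, 0). Substituting into each constraint, equality holds for C1 and C4; the remaining constraints have slack.

C1 and C4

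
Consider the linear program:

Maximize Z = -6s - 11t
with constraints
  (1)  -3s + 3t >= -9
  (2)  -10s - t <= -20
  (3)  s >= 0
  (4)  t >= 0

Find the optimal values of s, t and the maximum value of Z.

Corner points and Z = -6s - 11t:
  (3, 0) → Z = -18
  (0, 20) → Z = -220
  (2, 0) → Z = -12
The feasible region is unbounded (it extends along (0, 1), (1, 1)), but Z strictly decreases along every unbounded feasible direction, so there is no improving ray and the maximum is attained at a vertex.

The binding constraints are -10s - t = -20 and t = 0.
Solving simultaneously gives s = 2, t = 0.

s = 2, t = 0, maximum Z = -12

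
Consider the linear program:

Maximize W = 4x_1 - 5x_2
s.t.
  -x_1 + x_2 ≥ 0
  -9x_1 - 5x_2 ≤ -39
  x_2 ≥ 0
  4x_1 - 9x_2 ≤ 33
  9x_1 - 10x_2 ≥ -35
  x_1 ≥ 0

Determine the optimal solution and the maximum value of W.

x_1 = 39/14, x_2 = 39/14, maximum W = -39/14

Feasible corners and W = 4x_1 - 5x_2:
  (39/14, 39/14) → W = -39/14
  (35, 35) → W = -35
  (43/27, 74/15) → W = -494/27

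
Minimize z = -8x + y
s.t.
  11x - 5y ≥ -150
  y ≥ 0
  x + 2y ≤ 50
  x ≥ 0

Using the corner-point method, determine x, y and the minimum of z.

Feasible corners and z = -8x + y:
  (50, 0) → z = -400
  (0, 0) → z = 0
  (0, 25) → z = 25

x = 50, y = 0, minimum z = -400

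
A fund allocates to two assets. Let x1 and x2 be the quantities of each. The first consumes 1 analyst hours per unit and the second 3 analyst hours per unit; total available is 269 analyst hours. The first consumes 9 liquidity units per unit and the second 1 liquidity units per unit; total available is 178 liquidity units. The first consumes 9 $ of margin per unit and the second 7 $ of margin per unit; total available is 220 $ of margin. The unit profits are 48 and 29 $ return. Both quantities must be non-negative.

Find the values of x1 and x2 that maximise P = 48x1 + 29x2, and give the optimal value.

Feasible corners and P = 48x1 + 29x2:
  (0, 0) → P = 0
  (0, 220/7) → P = 6380/7
  (178/9, 0) → P = 2848/3
  (19, 7) → P = 1115

The optimum lies where 9x1 + x2 = 178 and 9x1 + 7x2 = 220.
Solving simultaneously gives x1 = 19, x2 = 7.

x1 = 19, x2 = 7, maximum P = 1115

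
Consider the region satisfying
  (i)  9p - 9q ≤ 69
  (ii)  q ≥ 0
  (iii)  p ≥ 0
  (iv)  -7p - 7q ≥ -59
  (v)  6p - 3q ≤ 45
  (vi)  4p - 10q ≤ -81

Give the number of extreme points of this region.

3

Pairwise boundary intersections that survive every other constraint:
  (0, 59/7)
  (0, 81/10)
  (23/98, 803/98)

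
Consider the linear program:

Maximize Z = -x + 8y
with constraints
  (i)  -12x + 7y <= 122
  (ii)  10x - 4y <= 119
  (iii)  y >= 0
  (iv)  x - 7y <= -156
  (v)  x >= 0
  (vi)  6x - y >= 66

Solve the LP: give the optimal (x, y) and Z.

x = 1321/22, y = 1324/11, maximum Z = 19863/22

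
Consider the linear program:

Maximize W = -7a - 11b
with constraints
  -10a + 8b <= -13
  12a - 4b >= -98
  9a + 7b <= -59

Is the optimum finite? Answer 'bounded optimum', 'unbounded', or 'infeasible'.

unbounded

From the feasible point (-209/14, -142/7), moving in the direction (-4, -12) keeps every constraint satisfied while W increases without bound.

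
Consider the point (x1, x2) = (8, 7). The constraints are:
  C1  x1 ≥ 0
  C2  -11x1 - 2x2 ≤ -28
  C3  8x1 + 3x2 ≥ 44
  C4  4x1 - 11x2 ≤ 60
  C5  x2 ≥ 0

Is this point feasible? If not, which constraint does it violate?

C1: 8 ≥ 0 ✓
C2: -102 ≤ -28 ✓
C3: 85 ≥ 44 ✓
C4: -45 ≤ 60 ✓
C5: 7 ≥ 0 ✓

feasible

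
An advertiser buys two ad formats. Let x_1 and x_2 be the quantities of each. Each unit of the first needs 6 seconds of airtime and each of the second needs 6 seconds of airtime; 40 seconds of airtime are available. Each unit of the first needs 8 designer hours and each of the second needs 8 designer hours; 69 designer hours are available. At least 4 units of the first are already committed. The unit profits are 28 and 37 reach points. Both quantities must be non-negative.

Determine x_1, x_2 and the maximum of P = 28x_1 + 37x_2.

Vertices and P = 28x_1 + 37x_2:
  (20/3, 0) → P = 560/3
  (4, 0) → P = 112
  (4, 8/3) → P = 632/3

x_1 = 4, x_2 = 8/3, maximum P = 632/3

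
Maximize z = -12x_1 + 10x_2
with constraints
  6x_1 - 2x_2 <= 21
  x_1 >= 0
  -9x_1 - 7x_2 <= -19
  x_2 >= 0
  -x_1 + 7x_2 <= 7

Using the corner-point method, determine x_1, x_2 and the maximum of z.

x_1 = 6/5, x_2 = 41/35, maximum z = -94/35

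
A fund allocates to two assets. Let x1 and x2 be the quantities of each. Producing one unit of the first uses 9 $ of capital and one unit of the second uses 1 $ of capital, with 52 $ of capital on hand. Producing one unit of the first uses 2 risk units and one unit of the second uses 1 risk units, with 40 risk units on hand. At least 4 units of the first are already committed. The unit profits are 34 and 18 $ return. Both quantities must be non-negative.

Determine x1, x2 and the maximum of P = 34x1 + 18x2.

Extreme points and P = 34x1 + 18x2:
  (52/9, 0) → P = 1768/9
  (4, 0) → P = 136
  (4, 16) → P = 424

The optimum lies where 9x1 + x2 = 52 and x1 = 4.
Solving simultaneously gives x1 = 4, x2 = 16.

x1 = 4, x2 = 16, maximum P = 424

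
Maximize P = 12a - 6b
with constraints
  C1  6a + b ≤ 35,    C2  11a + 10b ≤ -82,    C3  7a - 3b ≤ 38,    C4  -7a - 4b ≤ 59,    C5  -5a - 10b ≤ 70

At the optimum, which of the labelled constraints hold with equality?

Extreme points and P = 12a - 6b:
  (-131/13, 75/26) → P = -1797/13
  (-2, -6) → P = 12
  (-31/5, -39/10) → P = -51

The maximum is at (-2, -6). Substituting into each constraint, equality holds for C2 and C5; the remaining constraints have slack.

C2 and C5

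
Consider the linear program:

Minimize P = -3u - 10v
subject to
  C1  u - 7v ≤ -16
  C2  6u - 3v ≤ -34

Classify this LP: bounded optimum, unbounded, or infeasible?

From the feasible point (-190/39, 62/39), moving in the direction (3, 6) keeps every constraint satisfied while P decreases without bound.

unbounded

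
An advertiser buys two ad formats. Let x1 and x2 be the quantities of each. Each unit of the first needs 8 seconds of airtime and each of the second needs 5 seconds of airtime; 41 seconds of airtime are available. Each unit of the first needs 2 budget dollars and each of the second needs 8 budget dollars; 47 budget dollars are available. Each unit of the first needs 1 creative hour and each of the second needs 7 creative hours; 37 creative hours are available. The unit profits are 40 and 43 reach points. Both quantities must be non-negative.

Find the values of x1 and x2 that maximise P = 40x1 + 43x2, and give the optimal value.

The optimum lies where 8x1 + 5x2 = 41 and x1 + 7x2 = 37.
Solving simultaneously gives x1 = 2, x2 = 5.

x1 = 2, x2 = 5, maximum P = 295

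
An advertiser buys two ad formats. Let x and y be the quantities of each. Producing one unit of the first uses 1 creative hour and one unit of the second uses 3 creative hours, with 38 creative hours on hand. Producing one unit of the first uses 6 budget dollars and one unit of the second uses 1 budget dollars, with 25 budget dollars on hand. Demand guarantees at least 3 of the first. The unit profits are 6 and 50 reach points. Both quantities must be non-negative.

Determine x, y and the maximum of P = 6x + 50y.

Extreme points and P = 6x + 50y:
  (25/6, 0) → P = 25
  (3, 0) → P = 18
  (3, 7) → P = 368

The optimum lies where 6x + y = 25 and x = 3.
Solving simultaneously gives x = 3, y = 7.

x = 3, y = 7, maximum P = 368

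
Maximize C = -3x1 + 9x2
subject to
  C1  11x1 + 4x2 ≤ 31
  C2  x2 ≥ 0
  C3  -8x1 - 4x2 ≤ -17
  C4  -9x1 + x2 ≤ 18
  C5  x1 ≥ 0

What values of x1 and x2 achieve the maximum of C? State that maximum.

x1 = 0, x2 = 31/4, maximum C = 279/4

Corner points and C = -3x1 + 9x2:
  (31/11, 0) → C = -93/11
  (0, 31/4) → C = 279/4
  (17/8, 0) → C = -51/8
  (0, 17/4) → C = 153/4

The optimum lies where 11x1 + 4x2 = 31 and x1 = 0.
Solving simultaneously gives x1 = 0, x2 = 31/4.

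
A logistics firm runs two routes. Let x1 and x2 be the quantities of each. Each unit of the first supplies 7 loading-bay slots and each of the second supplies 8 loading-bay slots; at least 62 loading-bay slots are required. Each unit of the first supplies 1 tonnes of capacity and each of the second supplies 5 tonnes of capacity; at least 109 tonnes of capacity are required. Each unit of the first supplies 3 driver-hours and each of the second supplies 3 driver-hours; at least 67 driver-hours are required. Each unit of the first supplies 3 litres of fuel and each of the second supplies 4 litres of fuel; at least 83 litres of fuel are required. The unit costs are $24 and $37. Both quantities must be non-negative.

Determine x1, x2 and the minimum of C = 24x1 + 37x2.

x1 = 2/3, x2 = 65/3, minimum C = 2453/3

The feasible region is unbounded (it extends along (0, 1), (1, 0)), but C strictly increases along every unbounded feasible direction, so there is no improving ray and the minimum is attained at a vertex.

At the optimal vertex, x1 + 5x2 = 109 and 3x1 + 3x2 = 67.
Solving simultaneously gives x1 = 2/3, x2 = 65/3.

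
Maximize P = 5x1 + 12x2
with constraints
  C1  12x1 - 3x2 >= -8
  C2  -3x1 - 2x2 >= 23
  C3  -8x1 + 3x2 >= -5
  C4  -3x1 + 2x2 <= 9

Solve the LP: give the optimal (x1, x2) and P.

Vertices and P = 5x1 + 12x2:
  (-85/33, -84/11) → P = -3449/33
  (-13/4, -31/3) → P = -561/4
  (-59/25, -199/25) → P = -2683/25

The optimum lies where 12x1 - 3x2 = -8 and -3x1 - 2x2 = 23.
Solving simultaneously gives x1 = -85/33, x2 = -84/11.

x1 = -85/33, x2 = -84/11, maximum P = -3449/33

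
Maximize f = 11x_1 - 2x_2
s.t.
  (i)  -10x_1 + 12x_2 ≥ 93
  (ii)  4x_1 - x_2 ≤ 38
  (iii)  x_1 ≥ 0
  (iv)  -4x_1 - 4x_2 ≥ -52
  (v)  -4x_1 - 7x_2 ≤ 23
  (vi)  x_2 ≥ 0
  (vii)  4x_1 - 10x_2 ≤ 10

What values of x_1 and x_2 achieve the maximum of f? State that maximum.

x_1 = 63/22, x_2 = 223/22, maximum f = 247/22

Extreme points and f = 11x_1 - 2x_2:
  (0, 31/4) → f = -31/2
  (63/22, 223/22) → f = 247/22
  (0, 13) → f = -26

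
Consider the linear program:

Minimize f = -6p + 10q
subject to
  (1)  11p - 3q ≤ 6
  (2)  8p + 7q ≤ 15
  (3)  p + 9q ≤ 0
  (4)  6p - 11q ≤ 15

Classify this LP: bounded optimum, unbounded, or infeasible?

bounded optimum

Vertices and f = -6p + 10q:
  (9/17, -1/17) → f = -64/17
  (21/103, -129/103) → f = -1416/103
The feasible region has finitely many vertices and no improving ray; the minimum is -1416/103 at (21/103, -129/103).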